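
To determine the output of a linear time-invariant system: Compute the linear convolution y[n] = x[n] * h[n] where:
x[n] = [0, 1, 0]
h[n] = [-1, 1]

y[n] = sum_k x[k]*h[n-k]. Output length = len(x) + len(h) - 1 = 3 + 2 - 1 = 4.
y[0] = 0*-1 = 0
y[1] = 1*-1 + 0*1 = -1
y[2] = 0*-1 + 1*1 = 1
y[3] = 0*1 = 0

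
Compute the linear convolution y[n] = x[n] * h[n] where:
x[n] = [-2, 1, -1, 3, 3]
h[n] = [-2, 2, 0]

y[n] = sum_k x[k]*h[n-k]. Output length = len(x) + len(h) - 1 = 5 + 3 - 1 = 7.
y[0] = -2*-2 = 4
y[1] = 1*-2 + -2*2 = -6
y[2] = -1*-2 + 1*2 + -2*0 = 4
y[3] = 3*-2 + -1*2 + 1*0 = -8
y[4] = 3*-2 + 3*2 + -1*0 = 0
y[5] = 3*2 + 3*0 = 6
y[6] = 3*0 = 0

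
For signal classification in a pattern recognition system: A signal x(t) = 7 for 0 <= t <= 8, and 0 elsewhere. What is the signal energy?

Energy = integral of |x(t)|^2 dt over the signal duration
= 7^2 * 8 = 49 * 8 = 392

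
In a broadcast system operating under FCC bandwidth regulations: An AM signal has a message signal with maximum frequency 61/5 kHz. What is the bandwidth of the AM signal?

In AM (double-sideband), the bandwidth is twice the message frequency.
BW = 2 * f_m = 2 * 61/5 kHz = 122/5 kHz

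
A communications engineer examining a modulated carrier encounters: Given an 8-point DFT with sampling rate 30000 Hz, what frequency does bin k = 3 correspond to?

The frequency of DFT bin k is: f_k = k * f_s / N
f_3 = 3 * 30000 / 8 = 11250 Hz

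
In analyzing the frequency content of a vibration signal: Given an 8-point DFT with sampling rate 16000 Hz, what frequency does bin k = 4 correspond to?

The frequency of DFT bin k is: f_k = k * f_s / N
f_4 = 4 * 16000 / 8 = 8000 Hz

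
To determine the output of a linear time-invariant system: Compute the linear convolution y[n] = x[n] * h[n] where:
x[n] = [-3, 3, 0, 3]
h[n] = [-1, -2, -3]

y[n] = sum_k x[k]*h[n-k]. Output length = len(x) + len(h) - 1 = 4 + 3 - 1 = 6.
y[0] = -3*-1 = 3
y[1] = 3*-1 + -3*-2 = 3
y[2] = 0*-1 + 3*-2 + -3*-3 = 3
y[3] = 3*-1 + 0*-2 + 3*-3 = -12
y[4] = 3*-2 + 0*-3 = -6
y[5] = 3*-3 = -9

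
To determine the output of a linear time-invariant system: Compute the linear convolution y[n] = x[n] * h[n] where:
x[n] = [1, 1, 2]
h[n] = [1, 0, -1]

y[n] = sum_k x[k]*h[n-k]. Output length = len(x) + len(h) - 1 = 3 + 3 - 1 = 5.
y[0] = 1*1 = 1
y[1] = 1*1 + 1*0 = 1
y[2] = 2*1 + 1*0 + 1*-1 = 1
y[3] = 2*0 + 1*-1 = -1
y[4] = 2*-1 = -2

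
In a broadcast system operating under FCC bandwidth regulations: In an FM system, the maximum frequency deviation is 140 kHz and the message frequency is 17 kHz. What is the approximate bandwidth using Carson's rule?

Carson's rule: BW = 2*(delta_f + f_m)
= 2*(140 + 17) kHz = 314 kHz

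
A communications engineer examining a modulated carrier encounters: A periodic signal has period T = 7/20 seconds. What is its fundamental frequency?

The fundamental frequency is the reciprocal of the period.
f = 1/T = 1/(7/20) = 20/7 Hz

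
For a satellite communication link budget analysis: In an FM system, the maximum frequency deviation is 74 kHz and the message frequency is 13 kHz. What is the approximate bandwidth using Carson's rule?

Carson's rule: BW = 2*(delta_f + f_m)
= 2*(74 + 13) kHz = 174 kHz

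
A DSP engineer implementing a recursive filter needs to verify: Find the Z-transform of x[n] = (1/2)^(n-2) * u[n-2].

Time-shifting property: if X(z) = Z{x[n]}, then Z{x[n-d]} = z^(-d) * X(z)
X(z) = z/(z - 1/2) for x[n] = (1/2)^n * u[n]
Z{x[n-2]} = z^(-2) * z/(z - 1/2) = z^(-1)/(z - 1/2)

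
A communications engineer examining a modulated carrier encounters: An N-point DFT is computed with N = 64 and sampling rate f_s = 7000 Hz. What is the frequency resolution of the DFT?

DFT frequency resolution = f_s / N
= 7000 / 64 = 875/8 Hz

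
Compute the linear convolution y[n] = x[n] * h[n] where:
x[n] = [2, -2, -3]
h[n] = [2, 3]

y[n] = sum_k x[k]*h[n-k]. Output length = len(x) + len(h) - 1 = 3 + 2 - 1 = 4.
y[0] = 2*2 = 4
y[1] = -2*2 + 2*3 = 2
y[2] = -3*2 + -2*3 = -12
y[3] = -3*3 = -9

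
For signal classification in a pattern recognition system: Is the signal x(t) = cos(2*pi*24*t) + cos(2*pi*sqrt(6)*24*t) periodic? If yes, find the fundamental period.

f1 = 24 Hz, f2 = 24*sqrt(6) Hz
Ratio f2/f1 = sqrt(6), which is irrational.
Since the frequency ratio is irrational, no common period exists.
The signal is not periodic.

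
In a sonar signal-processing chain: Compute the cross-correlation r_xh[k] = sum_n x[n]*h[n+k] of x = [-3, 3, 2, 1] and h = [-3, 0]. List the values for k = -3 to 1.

Both sequences indexed from 0 and zero outside their support.
Lags with overlap: k = -3 to 1.
  r_xh[-3] = x[3]*h[0] = -3
  r_xh[-2] = x[2]*h[0] + x[3]*h[1] = -6
  r_xh[-1] = x[1]*h[0] + x[2]*h[1] = -9
  r_xh[0] = x[0]*h[0] + x[1]*h[1] = 9
  r_xh[1] = x[0]*h[1] = 0
r_xh = [-3, -6, -9, 9, 0] (for k = -3, ..., 1)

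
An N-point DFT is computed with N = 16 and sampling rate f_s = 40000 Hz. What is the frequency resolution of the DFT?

DFT frequency resolution = f_s / N
= 40000 / 16 = 2500 Hz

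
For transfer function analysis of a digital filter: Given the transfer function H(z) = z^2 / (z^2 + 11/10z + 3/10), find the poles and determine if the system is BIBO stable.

Poles are roots of the denominator: z^2 + 11/10z + 3/10 = 0.
Quadratic formula: z = [-(11/10) +/- sqrt((11/10)^2 - 4*(3/10))] / 2
Discriminant = 121/100 - 6/5 = 1/100; sqrt = 1/10.
z = (-11/10 +/- 1/10) / 2 => z = -1/2 or z = -3/5.
|p1| = 3/5, |p2| = 1/2.
For BIBO stability, all poles must lie inside the unit circle (|p| < 1).
System is STABLE since both |p| < 1.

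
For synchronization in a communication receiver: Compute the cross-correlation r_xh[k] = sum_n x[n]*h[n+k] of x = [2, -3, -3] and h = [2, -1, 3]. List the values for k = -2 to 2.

Both sequences indexed from 0 and zero outside their support.
Lags with overlap: k = -2 to 2.
  r_xh[-2] = x[2]*h[0] = -6
  r_xh[-1] = x[1]*h[0] + x[2]*h[1] = -3
  r_xh[0] = x[0]*h[0] + x[1]*h[1] + x[2]*h[2] = -2
  r_xh[1] = x[0]*h[1] + x[1]*h[2] = -11
  r_xh[2] = x[0]*h[2] = 6
r_xh = [-6, -3, -2, -11, 6] (for k = -2, ..., 2)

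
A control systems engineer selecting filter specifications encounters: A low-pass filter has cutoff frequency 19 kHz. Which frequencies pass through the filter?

A low-pass filter passes all frequencies below the cutoff frequency 19 kHz and attenuates higher frequencies.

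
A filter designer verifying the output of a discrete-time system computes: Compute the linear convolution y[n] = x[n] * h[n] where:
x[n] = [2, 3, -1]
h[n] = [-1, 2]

y[n] = sum_k x[k]*h[n-k]. Output length = len(x) + len(h) - 1 = 3 + 2 - 1 = 4.
y[0] = 2*-1 = -2
y[1] = 3*-1 + 2*2 = 1
y[2] = -1*-1 + 3*2 = 7
y[3] = -1*2 = -2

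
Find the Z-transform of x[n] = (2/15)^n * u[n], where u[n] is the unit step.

The Z-transform of a^n * u[n] is z/(z-a) for |z| > |a|.
Here a = 2/15, so X(z) = z/(z - (2/15)) = 15z/(15z - 2)
ROC: |z| > 2/15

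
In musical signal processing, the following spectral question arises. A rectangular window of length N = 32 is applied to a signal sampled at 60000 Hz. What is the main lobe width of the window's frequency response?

For a rectangular window of length N,
the main lobe width in frequency is 2*f_s/N.
= 2*60000/32 = 3750 Hz
This determines the minimum frequency separation for resolving two sinusoids.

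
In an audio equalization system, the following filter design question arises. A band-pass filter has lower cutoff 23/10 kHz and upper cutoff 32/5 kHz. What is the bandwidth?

Bandwidth = f_high - f_low
= 32/5 kHz - 23/10 kHz = 41/10 kHz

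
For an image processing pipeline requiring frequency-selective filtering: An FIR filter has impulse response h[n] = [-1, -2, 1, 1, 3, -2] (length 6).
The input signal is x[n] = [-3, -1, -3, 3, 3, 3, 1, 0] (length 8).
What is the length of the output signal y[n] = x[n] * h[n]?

For linear convolution, the output length is:
len(y) = len(x) + len(h) - 1 = 8 + 6 - 1 = 13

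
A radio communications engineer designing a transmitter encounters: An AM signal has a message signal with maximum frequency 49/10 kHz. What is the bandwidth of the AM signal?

In AM (double-sideband), the bandwidth is twice the message frequency.
BW = 2 * f_m = 2 * 49/10 kHz = 49/5 kHz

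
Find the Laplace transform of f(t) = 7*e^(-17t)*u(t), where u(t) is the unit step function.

Standard Laplace transform pair:
e^(-at)*u(t) <-> 1/(s+a)
With a = 17: L{7*e^(-17t)*u(t)} = 7/(s+17), ROC: Re(s) > -17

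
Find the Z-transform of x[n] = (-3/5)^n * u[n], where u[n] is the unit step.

The Z-transform of a^n * u[n] is z/(z-a) for |z| > |a|.
Here a = -3/5, so X(z) = z/(z - (-3/5)) = 5z/(5z + 3)
ROC: |z| > 3/5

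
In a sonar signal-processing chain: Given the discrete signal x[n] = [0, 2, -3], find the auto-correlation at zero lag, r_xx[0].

The auto-correlation at zero lag r_xx[0] equals the signal energy.
r_xx[0] = sum of x[n]^2 = 0^2 + 2^2 + (-3)^2
= 0 + 4 + 9 = 13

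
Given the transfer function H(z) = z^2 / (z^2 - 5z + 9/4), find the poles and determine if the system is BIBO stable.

Poles are roots of the denominator: z^2 - 5z + 9/4 = 0.
Quadratic formula: z = [-(-5) +/- sqrt((-5)^2 - 4*(9/4))] / 2
Discriminant = 25 - 9 = 16; sqrt = 4.
z = (5 +/- 4) / 2 => z = 9/2 or z = 1/2.
|p1| = 9/2, |p2| = 1/2.
For BIBO stability, all poles must lie inside the unit circle (|p| < 1).
System is UNSTABLE since at least one |p| >= 1.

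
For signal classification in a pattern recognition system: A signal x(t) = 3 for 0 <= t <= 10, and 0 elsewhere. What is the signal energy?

Energy = integral of |x(t)|^2 dt over the signal duration
= 3^2 * 10 = 9 * 10 = 90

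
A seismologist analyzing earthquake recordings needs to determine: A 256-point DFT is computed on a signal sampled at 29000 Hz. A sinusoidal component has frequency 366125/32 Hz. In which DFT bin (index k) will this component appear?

DFT frequency resolution = f_s/N = 29000/256 = 3625/32 Hz
Bin index k = f_signal / resolution = 366125/32 / 3625/32 = 101
The signal frequency 366125/32 Hz falls in DFT bin k = 101.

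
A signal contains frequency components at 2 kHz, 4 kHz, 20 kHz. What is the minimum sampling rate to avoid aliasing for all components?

The highest frequency component is f_max = 20 kHz.
Nyquist rate = 2 * f_max = 2 * 20 kHz = 40 kHz.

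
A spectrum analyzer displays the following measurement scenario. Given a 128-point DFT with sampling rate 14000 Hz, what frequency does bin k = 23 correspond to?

The frequency of DFT bin k is: f_k = k * f_s / N
f_23 = 23 * 14000 / 128 = 20125/8 Hz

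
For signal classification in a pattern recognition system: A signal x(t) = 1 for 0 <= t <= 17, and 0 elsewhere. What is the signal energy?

Energy = integral of |x(t)|^2 dt over the signal duration
= 1^2 * 17 = 1 * 17 = 17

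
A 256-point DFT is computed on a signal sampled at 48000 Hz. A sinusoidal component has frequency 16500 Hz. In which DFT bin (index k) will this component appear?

DFT frequency resolution = f_s/N = 48000/256 = 375/2 Hz
Bin index k = f_signal / resolution = 16500 / 375/2 = 88
The signal frequency 16500 Hz falls in DFT bin k = 88.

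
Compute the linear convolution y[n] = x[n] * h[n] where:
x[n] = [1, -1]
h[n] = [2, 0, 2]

y[n] = sum_k x[k]*h[n-k]. Output length = len(x) + len(h) - 1 = 2 + 3 - 1 = 4.
y[0] = 1*2 = 2
y[1] = -1*2 + 1*0 = -2
y[2] = -1*0 + 1*2 = 2
y[3] = -1*2 = -2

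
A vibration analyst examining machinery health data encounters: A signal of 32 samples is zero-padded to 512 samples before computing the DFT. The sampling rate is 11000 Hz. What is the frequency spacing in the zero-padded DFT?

Original DFT: N = 32, resolution = f_s/N = 11000/32 = 1375/4 Hz
Zero-padded DFT: N = 512, resolution = f_s/N = 11000/512 = 1375/64 Hz
Zero-padding interpolates the spectrum (finer frequency grid)
but does NOT improve the true spectral resolution (ability to resolve close frequencies).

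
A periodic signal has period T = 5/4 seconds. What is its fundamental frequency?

The fundamental frequency is the reciprocal of the period.
f = 1/T = 1/(5/4) = 4/5 Hz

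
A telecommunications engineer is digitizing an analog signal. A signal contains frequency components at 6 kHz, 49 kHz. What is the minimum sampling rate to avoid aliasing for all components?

The highest frequency component is f_max = 49 kHz.
Nyquist rate = 2 * f_max = 2 * 49 kHz = 98 kHz.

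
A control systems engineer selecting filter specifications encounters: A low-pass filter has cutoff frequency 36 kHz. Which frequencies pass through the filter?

A low-pass filter passes all frequencies below the cutoff frequency 36 kHz and attenuates higher frequencies.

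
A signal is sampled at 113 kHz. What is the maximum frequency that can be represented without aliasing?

The maximum frequency that can be represented without aliasing
is the Nyquist frequency: f_max = f_s / 2 = 113 kHz / 2 = 113/2 kHz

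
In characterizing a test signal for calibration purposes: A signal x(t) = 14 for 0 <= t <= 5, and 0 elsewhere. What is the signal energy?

Energy = integral of |x(t)|^2 dt over the signal duration
= 14^2 * 5 = 196 * 5 = 980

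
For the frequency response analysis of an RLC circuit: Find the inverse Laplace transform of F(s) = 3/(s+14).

Standard pair: k/(s+a) <-> k*e^(-at)*u(t)
With k=3, a=14: f(t) = 3*e^(-14t)*u(t)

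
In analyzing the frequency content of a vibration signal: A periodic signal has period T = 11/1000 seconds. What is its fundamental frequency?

The fundamental frequency is the reciprocal of the period.
f = 1/T = 1/(11/1000) = 1000/11 Hz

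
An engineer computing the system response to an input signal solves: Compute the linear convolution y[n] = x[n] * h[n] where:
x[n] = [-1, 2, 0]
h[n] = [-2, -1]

y[n] = sum_k x[k]*h[n-k]. Output length = len(x) + len(h) - 1 = 3 + 2 - 1 = 4.
y[0] = -1*-2 = 2
y[1] = 2*-2 + -1*-1 = -3
y[2] = 0*-2 + 2*-1 = -2
y[3] = 0*-1 = 0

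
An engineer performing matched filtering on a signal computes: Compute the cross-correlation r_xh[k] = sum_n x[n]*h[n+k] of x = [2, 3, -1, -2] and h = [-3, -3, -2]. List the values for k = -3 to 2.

Both sequences indexed from 0 and zero outside their support.
Lags with overlap: k = -3 to 2.
  r_xh[-3] = x[3]*h[0] = 6
  r_xh[-2] = x[2]*h[0] + x[3]*h[1] = 9
  r_xh[-1] = x[1]*h[0] + x[2]*h[1] + x[3]*h[2] = -2
  r_xh[0] = x[0]*h[0] + x[1]*h[1] + x[2]*h[2] = -13
  r_xh[1] = x[0]*h[1] + x[1]*h[2] = -12
  r_xh[2] = x[0]*h[2] = -4
r_xh = [6, 9, -2, -13, -12, -4] (for k = -3, ..., 2)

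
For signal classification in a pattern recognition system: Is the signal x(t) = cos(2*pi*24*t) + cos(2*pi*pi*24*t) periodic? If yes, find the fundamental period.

f1 = 24 Hz, f2 = 24*pi Hz
Ratio f2/f1 = pi, which is irrational.
Since the frequency ratio is irrational, no common period exists.
The signal is not periodic.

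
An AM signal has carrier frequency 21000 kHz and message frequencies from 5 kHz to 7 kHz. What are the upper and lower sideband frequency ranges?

Upper sideband (USB) = fc + [fm_low, fm_high] = 21000 + [5, 7] = [21005, 21007] kHz
Lower sideband (LSB) = fc - [fm_high, fm_low] = 21000 - [7, 5] = [20993, 20995] kHz
Total occupied spectrum: 20993 kHz to 21007 kHz (plus carrier at 21000 kHz)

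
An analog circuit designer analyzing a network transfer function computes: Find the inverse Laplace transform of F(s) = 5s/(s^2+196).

Standard pair: s/(s^2+w^2) <-> cos(wt)*u(t)
With k=5, w=14: f(t) = 5*cos(14t)*u(t)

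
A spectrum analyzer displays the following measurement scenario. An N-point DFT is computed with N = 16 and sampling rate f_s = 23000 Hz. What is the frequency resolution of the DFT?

DFT frequency resolution = f_s / N
= 23000 / 16 = 2875/2 Hz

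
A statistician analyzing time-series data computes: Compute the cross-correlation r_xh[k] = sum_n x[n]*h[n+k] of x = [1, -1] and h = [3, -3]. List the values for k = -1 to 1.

Both sequences indexed from 0 and zero outside their support.
Lags with overlap: k = -1 to 1.
  r_xh[-1] = x[1]*h[0] = -3
  r_xh[0] = x[0]*h[0] + x[1]*h[1] = 6
  r_xh[1] = x[0]*h[1] = -3
r_xh = [-3, 6, -3] (for k = -1, ..., 1)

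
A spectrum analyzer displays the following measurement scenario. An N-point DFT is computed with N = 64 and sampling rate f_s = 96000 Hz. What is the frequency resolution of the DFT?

DFT frequency resolution = f_s / N
= 96000 / 64 = 1500 Hz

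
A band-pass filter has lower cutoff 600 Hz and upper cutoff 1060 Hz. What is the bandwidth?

Bandwidth = f_high - f_low
= 1060 Hz - 600 Hz = 460 Hz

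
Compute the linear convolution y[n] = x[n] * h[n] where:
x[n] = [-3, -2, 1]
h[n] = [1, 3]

y[n] = sum_k x[k]*h[n-k]. Output length = len(x) + len(h) - 1 = 3 + 2 - 1 = 4.
y[0] = -3*1 = -3
y[1] = -2*1 + -3*3 = -11
y[2] = 1*1 + -2*3 = -5
y[3] = 1*3 = 3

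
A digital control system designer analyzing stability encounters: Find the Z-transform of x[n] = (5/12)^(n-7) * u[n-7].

Time-shifting property: if X(z) = Z{x[n]}, then Z{x[n-d]} = z^(-d) * X(z)
X(z) = z/(z - 5/12) for x[n] = (5/12)^n * u[n]
Z{x[n-7]} = z^(-7) * z/(z - 5/12) = z^(-6)/(z - 5/12)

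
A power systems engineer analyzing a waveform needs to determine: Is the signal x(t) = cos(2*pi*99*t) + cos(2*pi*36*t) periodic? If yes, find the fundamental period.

f1 = 99 Hz, f2 = 36 Hz
Period T1 = 1/99, T2 = 1/36
Ratio T1/T2 = 36/99, which is rational.
The signal is periodic with fundamental period T = 1/GCD(99,36) = 1/9 s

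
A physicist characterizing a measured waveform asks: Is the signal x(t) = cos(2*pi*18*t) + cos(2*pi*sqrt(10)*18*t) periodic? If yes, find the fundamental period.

f1 = 18 Hz, f2 = 18*sqrt(10) Hz
Ratio f2/f1 = sqrt(10), which is irrational.
Since the frequency ratio is irrational, no common period exists.
The signal is not periodic.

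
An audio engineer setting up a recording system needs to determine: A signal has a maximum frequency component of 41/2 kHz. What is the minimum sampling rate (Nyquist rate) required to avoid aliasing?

By the Nyquist-Shannon sampling theorem,
the minimum sampling rate (Nyquist rate) must be at least 2 * f_max.
Nyquist rate = 2 * 41/2 kHz = 41 kHz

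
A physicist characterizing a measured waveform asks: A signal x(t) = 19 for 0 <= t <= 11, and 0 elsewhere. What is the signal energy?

Energy = integral of |x(t)|^2 dt over the signal duration
= 19^2 * 11 = 361 * 11 = 3971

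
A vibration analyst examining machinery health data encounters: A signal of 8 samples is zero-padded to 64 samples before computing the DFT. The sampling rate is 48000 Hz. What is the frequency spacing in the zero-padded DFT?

Original DFT: N = 8, resolution = f_s/N = 48000/8 = 6000 Hz
Zero-padded DFT: N = 64, resolution = f_s/N = 48000/64 = 750 Hz
Zero-padding interpolates the spectrum (finer frequency grid)
but does NOT improve the true spectral resolution (ability to resolve close frequencies).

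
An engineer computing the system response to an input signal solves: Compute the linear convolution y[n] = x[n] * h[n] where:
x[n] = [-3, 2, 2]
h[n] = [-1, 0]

y[n] = sum_k x[k]*h[n-k]. Output length = len(x) + len(h) - 1 = 3 + 2 - 1 = 4.
y[0] = -3*-1 = 3
y[1] = 2*-1 + -3*0 = -2
y[2] = 2*-1 + 2*0 = -2
y[3] = 2*0 = 0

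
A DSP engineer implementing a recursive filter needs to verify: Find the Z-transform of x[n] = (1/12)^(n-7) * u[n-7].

Time-shifting property: if X(z) = Z{x[n]}, then Z{x[n-d]} = z^(-d) * X(z)
X(z) = z/(z - 1/12) for x[n] = (1/12)^n * u[n]
Z{x[n-7]} = z^(-7) * z/(z - 1/12) = z^(-6)/(z - 1/12)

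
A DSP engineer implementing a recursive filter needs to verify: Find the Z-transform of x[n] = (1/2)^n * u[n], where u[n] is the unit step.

The Z-transform of a^n * u[n] is z/(z-a) for |z| > |a|.
Here a = 1/2, so X(z) = z/(z - (1/2)) = 2z/(2z - 1)
ROC: |z| > 1/2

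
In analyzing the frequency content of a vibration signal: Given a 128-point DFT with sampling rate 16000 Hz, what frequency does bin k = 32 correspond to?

The frequency of DFT bin k is: f_k = k * f_s / N
f_32 = 32 * 16000 / 128 = 4000 Hz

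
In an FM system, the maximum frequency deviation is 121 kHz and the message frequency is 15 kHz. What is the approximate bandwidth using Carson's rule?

Carson's rule: BW = 2*(delta_f + f_m)
= 2*(121 + 15) kHz = 272 kHz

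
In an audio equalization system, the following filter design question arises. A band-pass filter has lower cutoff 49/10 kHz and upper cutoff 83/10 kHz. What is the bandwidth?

Bandwidth = f_high - f_low
= 83/10 kHz - 49/10 kHz = 17/5 kHz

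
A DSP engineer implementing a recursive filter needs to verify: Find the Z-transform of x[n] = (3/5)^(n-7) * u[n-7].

Time-shifting property: if X(z) = Z{x[n]}, then Z{x[n-d]} = z^(-d) * X(z)
X(z) = z/(z - 3/5) for x[n] = (3/5)^n * u[n]
Z{x[n-7]} = z^(-7) * z/(z - 3/5) = z^(-6)/(z - 3/5)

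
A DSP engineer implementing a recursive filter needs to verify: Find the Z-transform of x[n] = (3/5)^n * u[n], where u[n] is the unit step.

The Z-transform of a^n * u[n] is z/(z-a) for |z| > |a|.
Here a = 3/5, so X(z) = z/(z - (3/5)) = 5z/(5z - 3)
ROC: |z| > 3/5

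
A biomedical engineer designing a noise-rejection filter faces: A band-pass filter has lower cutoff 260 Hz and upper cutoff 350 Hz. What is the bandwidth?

Bandwidth = f_high - f_low
= 350 Hz - 260 Hz = 90 Hz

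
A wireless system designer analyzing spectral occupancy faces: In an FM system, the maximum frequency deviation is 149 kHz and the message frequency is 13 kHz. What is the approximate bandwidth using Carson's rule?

Carson's rule: BW = 2*(delta_f + f_m)
= 2*(149 + 13) kHz = 324 kHz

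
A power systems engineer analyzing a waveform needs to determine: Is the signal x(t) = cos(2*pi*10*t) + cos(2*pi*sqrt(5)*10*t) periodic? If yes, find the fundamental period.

f1 = 10 Hz, f2 = 10*sqrt(5) Hz
Ratio f2/f1 = sqrt(5), which is irrational.
Since the frequency ratio is irrational, no common period exists.
The signal is not periodic.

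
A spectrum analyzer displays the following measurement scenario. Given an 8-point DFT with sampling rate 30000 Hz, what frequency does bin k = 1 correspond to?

The frequency of DFT bin k is: f_k = k * f_s / N
f_1 = 1 * 30000 / 8 = 3750 Hz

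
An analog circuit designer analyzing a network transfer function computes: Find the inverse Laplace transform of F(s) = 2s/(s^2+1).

Standard pair: s/(s^2+w^2) <-> cos(wt)*u(t)
With k=2, w=1: f(t) = 2*cos(t)*u(t)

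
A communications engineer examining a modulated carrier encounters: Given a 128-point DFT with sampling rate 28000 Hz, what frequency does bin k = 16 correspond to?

The frequency of DFT bin k is: f_k = k * f_s / N
f_16 = 16 * 28000 / 128 = 3500 Hz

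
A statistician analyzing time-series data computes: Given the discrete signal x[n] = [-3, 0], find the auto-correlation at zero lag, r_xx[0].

The auto-correlation at zero lag r_xx[0] equals the signal energy.
r_xx[0] = sum of x[n]^2 = (-3)^2 + 0^2
= 9 + 0 = 9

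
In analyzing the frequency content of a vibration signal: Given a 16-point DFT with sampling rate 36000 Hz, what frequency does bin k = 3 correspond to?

The frequency of DFT bin k is: f_k = k * f_s / N
f_3 = 3 * 36000 / 16 = 6750 Hz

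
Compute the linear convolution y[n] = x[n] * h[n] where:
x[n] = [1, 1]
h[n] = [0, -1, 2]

y[n] = sum_k x[k]*h[n-k]. Output length = len(x) + len(h) - 1 = 2 + 3 - 1 = 4.
y[0] = 1*0 = 0
y[1] = 1*0 + 1*-1 = -1
y[2] = 1*-1 + 1*2 = 1
y[3] = 1*2 = 2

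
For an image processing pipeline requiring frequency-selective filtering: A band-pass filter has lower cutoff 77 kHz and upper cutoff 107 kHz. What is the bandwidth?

Bandwidth = f_high - f_low
= 107 kHz - 77 kHz = 30 kHz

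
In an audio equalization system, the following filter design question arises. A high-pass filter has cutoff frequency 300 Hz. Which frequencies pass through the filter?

A high-pass filter passes all frequencies above the cutoff frequency 300 Hz and attenuates lower frequencies.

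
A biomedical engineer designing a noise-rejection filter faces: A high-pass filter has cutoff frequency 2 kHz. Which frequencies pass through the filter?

A high-pass filter passes all frequencies above the cutoff frequency 2 kHz and attenuates lower frequencies.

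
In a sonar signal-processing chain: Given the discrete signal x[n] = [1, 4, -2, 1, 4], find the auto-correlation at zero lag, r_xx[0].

The auto-correlation at zero lag r_xx[0] equals the signal energy.
r_xx[0] = sum of x[n]^2 = 1^2 + 4^2 + (-2)^2 + 1^2 + 4^2
= 1 + 16 + 4 + 1 + 16 = 38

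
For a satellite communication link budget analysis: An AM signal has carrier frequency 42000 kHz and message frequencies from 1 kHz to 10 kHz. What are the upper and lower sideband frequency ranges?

Upper sideband (USB) = fc + [fm_low, fm_high] = 42000 + [1, 10] = [42001, 42010] kHz
Lower sideband (LSB) = fc - [fm_high, fm_low] = 42000 - [10, 1] = [41990, 41999] kHz
Total occupied spectrum: 41990 kHz to 42010 kHz (plus carrier at 42000 kHz)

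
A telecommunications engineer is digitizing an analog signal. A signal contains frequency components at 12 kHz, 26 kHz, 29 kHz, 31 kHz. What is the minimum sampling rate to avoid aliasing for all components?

The highest frequency component is f_max = 31 kHz.
Nyquist rate = 2 * f_max = 2 * 31 kHz = 62 kHz.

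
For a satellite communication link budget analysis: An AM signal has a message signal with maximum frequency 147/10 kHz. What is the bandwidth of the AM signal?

In AM (double-sideband), the bandwidth is twice the message frequency.
BW = 2 * f_m = 2 * 147/10 kHz = 147/5 kHz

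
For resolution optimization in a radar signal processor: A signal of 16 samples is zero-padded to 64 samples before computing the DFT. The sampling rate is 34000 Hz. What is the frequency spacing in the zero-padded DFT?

Original DFT: N = 16, resolution = f_s/N = 34000/16 = 2125 Hz
Zero-padded DFT: N = 64, resolution = f_s/N = 34000/64 = 2125/4 Hz
Zero-padding interpolates the spectrum (finer frequency grid)
but does NOT improve the true spectral resolution (ability to resolve close frequencies).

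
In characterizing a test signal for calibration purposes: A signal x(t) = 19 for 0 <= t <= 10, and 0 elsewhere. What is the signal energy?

Energy = integral of |x(t)|^2 dt over the signal duration
= 19^2 * 10 = 361 * 10 = 3610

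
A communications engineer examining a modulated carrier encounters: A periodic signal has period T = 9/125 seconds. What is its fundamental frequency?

The fundamental frequency is the reciprocal of the period.
f = 1/T = 1/(9/125) = 125/9 Hz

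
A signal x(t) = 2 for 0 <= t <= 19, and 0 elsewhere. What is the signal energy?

Energy = integral of |x(t)|^2 dt over the signal duration
= 2^2 * 19 = 4 * 19 = 76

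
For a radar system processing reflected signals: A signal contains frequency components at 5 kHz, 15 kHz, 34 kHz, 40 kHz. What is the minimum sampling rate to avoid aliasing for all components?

The highest frequency component is f_max = 40 kHz.
Nyquist rate = 2 * f_max = 2 * 40 kHz = 80 kHz.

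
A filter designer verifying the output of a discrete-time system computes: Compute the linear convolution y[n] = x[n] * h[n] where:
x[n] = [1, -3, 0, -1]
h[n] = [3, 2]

y[n] = sum_k x[k]*h[n-k]. Output length = len(x) + len(h) - 1 = 4 + 2 - 1 = 5.
y[0] = 1*3 = 3
y[1] = -3*3 + 1*2 = -7
y[2] = 0*3 + -3*2 = -6
y[3] = -1*3 + 0*2 = -3
y[4] = -1*2 = -2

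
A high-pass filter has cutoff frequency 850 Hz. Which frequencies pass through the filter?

A high-pass filter passes all frequencies above the cutoff frequency 850 Hz and attenuates lower frequencies.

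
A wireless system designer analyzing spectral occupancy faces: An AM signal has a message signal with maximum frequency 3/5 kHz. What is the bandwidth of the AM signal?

In AM (double-sideband), the bandwidth is twice the message frequency.
BW = 2 * f_m = 2 * 3/5 kHz = 6/5 kHz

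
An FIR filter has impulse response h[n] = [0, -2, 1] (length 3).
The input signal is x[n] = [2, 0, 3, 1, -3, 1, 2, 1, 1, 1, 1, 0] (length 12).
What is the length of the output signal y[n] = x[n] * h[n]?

For linear convolution, the output length is:
len(y) = len(x) + len(h) - 1 = 12 + 3 - 1 = 14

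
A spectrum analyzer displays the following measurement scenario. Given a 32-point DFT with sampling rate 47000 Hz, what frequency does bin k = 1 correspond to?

The frequency of DFT bin k is: f_k = k * f_s / N
f_1 = 1 * 47000 / 32 = 5875/4 Hz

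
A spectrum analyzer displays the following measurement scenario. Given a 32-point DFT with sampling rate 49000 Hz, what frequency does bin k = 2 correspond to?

The frequency of DFT bin k is: f_k = k * f_s / N
f_2 = 2 * 49000 / 32 = 6125/2 Hz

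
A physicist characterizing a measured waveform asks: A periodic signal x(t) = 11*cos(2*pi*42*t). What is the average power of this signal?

Average power of A*cos(wt) is A^2/2.
P = 11^2 / 2 = 121/2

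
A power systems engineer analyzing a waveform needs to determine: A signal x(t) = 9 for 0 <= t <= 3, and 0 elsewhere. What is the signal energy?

Energy = integral of |x(t)|^2 dt over the signal duration
= 9^2 * 3 = 81 * 3 = 243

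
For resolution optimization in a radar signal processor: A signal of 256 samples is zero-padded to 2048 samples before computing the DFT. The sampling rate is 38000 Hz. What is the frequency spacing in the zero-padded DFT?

Original DFT: N = 256, resolution = f_s/N = 38000/256 = 2375/16 Hz
Zero-padded DFT: N = 2048, resolution = f_s/N = 38000/2048 = 2375/128 Hz
Zero-padding interpolates the spectrum (finer frequency grid)
but does NOT improve the true spectral resolution (ability to resolve close frequencies).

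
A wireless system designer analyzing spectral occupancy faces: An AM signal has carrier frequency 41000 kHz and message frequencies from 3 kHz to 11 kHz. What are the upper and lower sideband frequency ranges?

Upper sideband (USB) = fc + [fm_low, fm_high] = 41000 + [3, 11] = [41003, 41011] kHz
Lower sideband (LSB) = fc - [fm_high, fm_low] = 41000 - [11, 3] = [40989, 40997] kHz
Total occupied spectrum: 40989 kHz to 41011 kHz (plus carrier at 41000 kHz)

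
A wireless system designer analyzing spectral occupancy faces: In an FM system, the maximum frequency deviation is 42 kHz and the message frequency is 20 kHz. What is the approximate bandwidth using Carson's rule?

Carson's rule: BW = 2*(delta_f + f_m)
= 2*(42 + 20) kHz = 124 kHz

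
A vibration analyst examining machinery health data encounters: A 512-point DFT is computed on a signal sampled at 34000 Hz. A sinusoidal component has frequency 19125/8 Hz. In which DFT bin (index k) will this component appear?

DFT frequency resolution = f_s/N = 34000/512 = 2125/32 Hz
Bin index k = f_signal / resolution = 19125/8 / 2125/32 = 36
The signal frequency 19125/8 Hz falls in DFT bin k = 36.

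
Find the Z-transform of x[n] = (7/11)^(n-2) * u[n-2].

Time-shifting property: if X(z) = Z{x[n]}, then Z{x[n-d]} = z^(-d) * X(z)
X(z) = z/(z - 7/11) for x[n] = (7/11)^n * u[n]
Z{x[n-2]} = z^(-2) * z/(z - 7/11) = z^(-1)/(z - 7/11)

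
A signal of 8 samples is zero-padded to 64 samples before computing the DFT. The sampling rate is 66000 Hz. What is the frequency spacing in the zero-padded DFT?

Original DFT: N = 8, resolution = f_s/N = 66000/8 = 8250 Hz
Zero-padded DFT: N = 64, resolution = f_s/N = 66000/64 = 4125/4 Hz
Zero-padding interpolates the spectrum (finer frequency grid)
but does NOT improve the true spectral resolution (ability to resolve close frequencies).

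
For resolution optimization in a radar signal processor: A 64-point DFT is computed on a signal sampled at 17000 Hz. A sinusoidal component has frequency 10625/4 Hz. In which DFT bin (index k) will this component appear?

DFT frequency resolution = f_s/N = 17000/64 = 2125/8 Hz
Bin index k = f_signal / resolution = 10625/4 / 2125/8 = 10
The signal frequency 10625/4 Hz falls in DFT bin k = 10.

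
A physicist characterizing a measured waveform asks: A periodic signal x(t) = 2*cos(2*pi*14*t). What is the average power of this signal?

Average power of A*cos(wt) is A^2/2.
P = 2^2 / 2 = 4/2 = 2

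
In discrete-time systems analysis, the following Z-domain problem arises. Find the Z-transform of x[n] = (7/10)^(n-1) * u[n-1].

Time-shifting property: if X(z) = Z{x[n]}, then Z{x[n-d]} = z^(-d) * X(z)
X(z) = z/(z - 7/10) for x[n] = (7/10)^n * u[n]
Z{x[n-1]} = z^(-1) * z/(z - 7/10) = 1/(z - 7/10)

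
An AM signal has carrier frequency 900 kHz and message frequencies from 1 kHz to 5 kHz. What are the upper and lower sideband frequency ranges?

Upper sideband (USB) = fc + [fm_low, fm_high] = 900 + [1, 5] = [901, 905] kHz
Lower sideband (LSB) = fc - [fm_high, fm_low] = 900 - [5, 1] = [895, 899] kHz
Total occupied spectrum: 895 kHz to 905 kHz (plus carrier at 900 kHz)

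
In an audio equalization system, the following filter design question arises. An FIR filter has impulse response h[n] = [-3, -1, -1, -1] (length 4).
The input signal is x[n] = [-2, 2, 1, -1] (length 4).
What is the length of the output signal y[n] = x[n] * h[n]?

For linear convolution, the output length is:
len(y) = len(x) + len(h) - 1 = 4 + 4 - 1 = 7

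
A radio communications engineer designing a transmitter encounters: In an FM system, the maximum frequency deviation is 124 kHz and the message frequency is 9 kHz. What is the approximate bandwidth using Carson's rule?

Carson's rule: BW = 2*(delta_f + f_m)
= 2*(124 + 9) kHz = 266 kHz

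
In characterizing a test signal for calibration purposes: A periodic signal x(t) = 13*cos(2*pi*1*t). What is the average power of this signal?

Average power of A*cos(wt) is A^2/2.
P = 13^2 / 2 = 169/2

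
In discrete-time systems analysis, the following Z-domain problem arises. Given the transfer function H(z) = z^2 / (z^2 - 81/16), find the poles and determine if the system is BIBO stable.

Poles are roots of the denominator: z^2 - 81/16 = 0.
Quadratic formula: z = [-(0) +/- sqrt((0)^2 - 4*(-81/16))] / 2
Discriminant = 0 + 81/4 = 81/4; sqrt = 9/2.
z = (0 +/- 9/2) / 2 => z = 9/4 or z = -9/4.
|p1| = 9/4, |p2| = 9/4.
For BIBO stability, all poles must lie inside the unit circle (|p| < 1).
System is UNSTABLE since at least one |p| >= 1.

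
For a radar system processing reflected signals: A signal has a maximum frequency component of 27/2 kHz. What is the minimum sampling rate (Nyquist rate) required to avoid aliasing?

By the Nyquist-Shannon sampling theorem,
the minimum sampling rate (Nyquist rate) must be at least 2 * f_max.
Nyquist rate = 2 * 27/2 kHz = 27 kHz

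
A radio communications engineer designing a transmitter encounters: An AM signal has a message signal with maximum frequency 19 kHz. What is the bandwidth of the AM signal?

In AM (double-sideband), the bandwidth is twice the message frequency.
BW = 2 * f_m = 2 * 19 kHz = 38 kHz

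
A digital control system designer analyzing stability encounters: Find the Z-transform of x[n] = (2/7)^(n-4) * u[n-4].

Time-shifting property: if X(z) = Z{x[n]}, then Z{x[n-d]} = z^(-d) * X(z)
X(z) = z/(z - 2/7) for x[n] = (2/7)^n * u[n]
Z{x[n-4]} = z^(-4) * z/(z - 2/7) = z^(-3)/(z - 2/7)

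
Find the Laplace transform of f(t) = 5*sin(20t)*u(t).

Standard pair: sin(wt)*u(t) <-> w/(s^2+w^2)
With w = 20: L{5*sin(20t)*u(t)} = 100/(s^2+400)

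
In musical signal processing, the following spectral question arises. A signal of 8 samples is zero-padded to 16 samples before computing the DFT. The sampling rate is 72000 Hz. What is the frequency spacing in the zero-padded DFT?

Original DFT: N = 8, resolution = f_s/N = 72000/8 = 9000 Hz
Zero-padded DFT: N = 16, resolution = f_s/N = 72000/16 = 4500 Hz
Zero-padding interpolates the spectrum (finer frequency grid)
but does NOT improve the true spectral resolution (ability to resolve close frequencies).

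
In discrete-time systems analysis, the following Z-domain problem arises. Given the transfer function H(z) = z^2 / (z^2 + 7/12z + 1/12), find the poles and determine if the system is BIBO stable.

Poles are roots of the denominator: z^2 + 7/12z + 1/12 = 0.
Quadratic formula: z = [-(7/12) +/- sqrt((7/12)^2 - 4*(1/12))] / 2
Discriminant = 49/144 - 1/3 = 1/144; sqrt = 1/12.
z = (-7/12 +/- 1/12) / 2 => z = -1/4 or z = -1/3.
|p1| = 1/4, |p2| = 1/3.
For BIBO stability, all poles must lie inside the unit circle (|p| < 1).
System is STABLE since both |p| < 1.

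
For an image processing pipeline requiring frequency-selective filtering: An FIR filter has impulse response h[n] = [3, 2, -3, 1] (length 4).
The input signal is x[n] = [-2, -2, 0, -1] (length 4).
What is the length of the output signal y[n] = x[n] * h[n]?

For linear convolution, the output length is:
len(y) = len(x) + len(h) - 1 = 4 + 4 - 1 = 7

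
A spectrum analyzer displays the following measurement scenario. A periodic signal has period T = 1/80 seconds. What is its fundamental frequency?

The fundamental frequency is the reciprocal of the period.
f = 1/T = 1/(1/80) = 80 Hz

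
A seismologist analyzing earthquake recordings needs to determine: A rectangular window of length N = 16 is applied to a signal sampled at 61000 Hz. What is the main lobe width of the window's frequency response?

For a rectangular window of length N,
the main lobe width in frequency is 2*f_s/N.
= 2*61000/16 = 7625 Hz
This determines the minimum frequency separation for resolving two sinusoids.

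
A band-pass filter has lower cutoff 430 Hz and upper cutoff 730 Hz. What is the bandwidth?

Bandwidth = f_high - f_low
= 730 Hz - 430 Hz = 300 Hz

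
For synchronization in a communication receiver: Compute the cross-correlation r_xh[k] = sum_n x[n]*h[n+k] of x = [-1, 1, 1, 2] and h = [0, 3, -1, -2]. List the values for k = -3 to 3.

Both sequences indexed from 0 and zero outside their support.
Lags with overlap: k = -3 to 3.
  r_xh[-3] = x[3]*h[0] = 0
  r_xh[-2] = x[2]*h[0] + x[3]*h[1] = 6
  r_xh[-1] = x[1]*h[0] + x[2]*h[1] + x[3]*h[2] = 1
  r_xh[0] = x[0]*h[0] + x[1]*h[1] + x[2]*h[2] + x[3]*h[3] = -2
  r_xh[1] = x[0]*h[1] + x[1]*h[2] + x[2]*h[3] = -6
  r_xh[2] = x[0]*h[2] + x[1]*h[3] = -1
  r_xh[3] = x[0]*h[3] = 2
r_xh = [0, 6, 1, -2, -6, -1, 2] (for k = -3, ..., 3)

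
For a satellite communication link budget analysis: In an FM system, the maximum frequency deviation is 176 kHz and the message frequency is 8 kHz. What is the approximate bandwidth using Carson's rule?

Carson's rule: BW = 2*(delta_f + f_m)
= 2*(176 + 8) kHz = 368 kHz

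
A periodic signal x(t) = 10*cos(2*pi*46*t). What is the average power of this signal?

Average power of A*cos(wt) is A^2/2.
P = 10^2 / 2 = 100/2 = 50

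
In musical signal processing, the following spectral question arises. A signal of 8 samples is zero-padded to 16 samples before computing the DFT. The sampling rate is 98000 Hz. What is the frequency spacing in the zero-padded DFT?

Original DFT: N = 8, resolution = f_s/N = 98000/8 = 12250 Hz
Zero-padded DFT: N = 16, resolution = f_s/N = 98000/16 = 6125 Hz
Zero-padding interpolates the spectrum (finer frequency grid)
but does NOT improve the true spectral resolution (ability to resolve close frequencies).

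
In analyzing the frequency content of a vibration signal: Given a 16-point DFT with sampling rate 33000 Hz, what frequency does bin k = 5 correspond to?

The frequency of DFT bin k is: f_k = k * f_s / N
f_5 = 5 * 33000 / 16 = 20625/2 Hz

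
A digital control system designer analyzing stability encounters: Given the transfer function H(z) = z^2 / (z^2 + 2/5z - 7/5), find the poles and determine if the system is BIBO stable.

Poles are roots of the denominator: z^2 + 2/5z - 7/5 = 0.
Quadratic formula: z = [-(2/5) +/- sqrt((2/5)^2 - 4*(-7/5))] / 2
Discriminant = 4/25 + 28/5 = 144/25; sqrt = 12/5.
z = (-2/5 +/- 12/5) / 2 => z = 1 or z = -7/5.
|p1| = 1, |p2| = 7/5.
For BIBO stability, all poles must lie inside the unit circle (|p| < 1).
System is UNSTABLE since at least one |p| >= 1.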